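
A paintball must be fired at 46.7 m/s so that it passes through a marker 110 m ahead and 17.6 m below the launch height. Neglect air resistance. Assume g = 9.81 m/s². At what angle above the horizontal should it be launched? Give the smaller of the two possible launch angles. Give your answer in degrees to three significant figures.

5.11°

Trajectory: y = x tanθ − g x² (1 + tan²θ)/(2v₀²). With x = 110, y = −17.6, v₀ = 46.7, g = 9.81:
27.21 tan²θ − 110 tanθ + (9.614) = 0.
tanθ = [110 ± √(110² − 4 × 27.21 × (9.614))] / (2 × 27.21) = (110 ± 105.1) / 54.43, giving tanθ = 0.08938 or 3.953.
θ = 5.107° or 75.80°; the smaller is 5.107°.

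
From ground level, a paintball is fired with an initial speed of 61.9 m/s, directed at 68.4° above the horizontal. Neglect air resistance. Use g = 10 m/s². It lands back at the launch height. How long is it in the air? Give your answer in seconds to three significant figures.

vₓ = 61.90 cos 68.4° = 22.79 m/s; v_y0 = 61.90 sin 68.4° = 57.55 m/s.
It returns to y = 0 when t = 2 v_y0 / g = 2(57.55)/10.0 = 11.51 s.

11.5 s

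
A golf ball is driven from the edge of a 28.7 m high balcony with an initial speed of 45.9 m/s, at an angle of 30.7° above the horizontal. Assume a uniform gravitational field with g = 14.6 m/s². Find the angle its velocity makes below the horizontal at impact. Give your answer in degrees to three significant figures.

Components: vₓ = 45.90 cos 30.7° = 39.47 m/s, v_y0 = 45.90 sin 30.7° = 23.43 m/s.
With up positive and y = 0 at the ground: y(t) = 28.7 + (23.43) t − 7.300 t². Setting y = 0 and taking the positive root: t = [23.43 + √(23.43² + 2·14.6·28.7)] / 14.6 = (23.43 + 37.24) / 14.6 = 4.156 s.
At impact: v_y = v_y0 − g t = −37.24 m/s; vₓ = 39.47 m/s.
Angle below horizontal: arctan(|v_y|/vₓ) = arctan(37.24/39.47) = 43.34°.

43.3°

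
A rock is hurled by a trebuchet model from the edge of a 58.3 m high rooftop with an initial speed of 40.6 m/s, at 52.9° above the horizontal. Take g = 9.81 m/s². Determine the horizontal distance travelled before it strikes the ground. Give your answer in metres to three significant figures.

198 m

Resolve: vₓ = 40.60 cos 52.9° = 24.49 m/s and v_y0 = 40.60 sin 52.9° = 32.38 m/s.
The projectile lands when y = 58.3 + (32.38) t − ½·9.81·t² = 0. Positive root: t = (32.38 + √(32.38² + 2·9.81·58.3)) / 9.81 = (32.38 + 46.82) / 9.81 = 8.074 s.
Horizontal distance: R = vₓ t = 24.49 × 8.074 = 197.7 m.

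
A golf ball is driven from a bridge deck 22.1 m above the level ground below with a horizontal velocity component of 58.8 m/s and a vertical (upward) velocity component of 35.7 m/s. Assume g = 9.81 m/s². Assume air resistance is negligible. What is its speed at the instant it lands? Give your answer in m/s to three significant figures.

71.9 m/s

With up positive and y = 0 at the ground: y(t) = 22.1 + (35.70) t − 4.905 t². Setting y = 0 and taking the positive root: t = [35.70 + √(35.70² + 2·9.81·22.1)] / 9.81 = (35.70 + 41.33) / 9.81 = 7.852 s.
Vertical velocity at impact: v_y = v_y0 − g t = 35.70 − 9.81 × 7.852 = −41.33 m/s.
Speed: |v| = √(vₓ² + v_y²) = √(58.80² + 41.33²) = 71.87 m/s.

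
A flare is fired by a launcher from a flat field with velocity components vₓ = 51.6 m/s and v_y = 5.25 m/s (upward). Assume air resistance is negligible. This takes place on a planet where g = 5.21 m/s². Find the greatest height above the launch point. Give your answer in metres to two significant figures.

Maximum height: H = v_y0² / (2g) = 5.250² / (2 × 5.21) = 2.645 m.

2.6 m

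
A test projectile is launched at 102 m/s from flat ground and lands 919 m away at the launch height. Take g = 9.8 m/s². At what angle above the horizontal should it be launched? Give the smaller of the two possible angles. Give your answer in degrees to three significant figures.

30.0°

Level-ground range R = v₀² sin(2θ)/g ⇒ sin(2θ) = gR/v₀² = 9.80 × 919 / 102² = 0.8656.
2θ = 59.96° or 180° − 59.96° = 120.0°, so θ = 29.98° or 60.02°.
The smaller angle is 29.98°.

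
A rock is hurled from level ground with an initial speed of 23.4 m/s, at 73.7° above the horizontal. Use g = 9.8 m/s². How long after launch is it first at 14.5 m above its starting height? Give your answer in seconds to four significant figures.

Resolve: vₓ = 23.40 cos 73.7° = 6.568 m/s and v_y0 = 23.40 sin 73.7° = 22.46 m/s.
Require v_y0 t − ½ g t² = 14.5, i.e. 4.900 t² − 22.46 t + 14.5 = 0.
t = [22.46 ± √(22.46² − 2·9.80·14.5)] / 9.80 = (22.46 ± 14.84) / 9.80, so t = 0.7775 s or t = 3.806 s.
The first (ascending) time is 0.7775 s.

0.7775 s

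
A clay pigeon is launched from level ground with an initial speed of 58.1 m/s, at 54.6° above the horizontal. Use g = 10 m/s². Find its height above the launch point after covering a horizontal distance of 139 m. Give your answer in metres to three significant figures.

110 m

Resolve: vₓ = 58.10 cos 54.6° = 33.66 m/s and v_y0 = 58.10 sin 54.6° = 47.36 m/s.
Time to reach x = 139 m: t = x/vₓ = 139/33.66 = 4.130 s.
Height: y = v_y0 t − ½ g t² = 47.36 × 4.130 − 5.000 × 4.130² = 195.6 − 85.28 = 110.3 m.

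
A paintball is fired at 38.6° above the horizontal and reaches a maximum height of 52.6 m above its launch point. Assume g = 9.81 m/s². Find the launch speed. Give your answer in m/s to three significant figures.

At the peak v_y = 0, so v_y0 = √(2gH) = √(2 × 9.81 × 52.6) = 32.12 m/s.
v_y0 = v₀ sin θ ⇒ v₀ = 32.12 / sin 38.6° = 51.49 m/s.

51.5 m/s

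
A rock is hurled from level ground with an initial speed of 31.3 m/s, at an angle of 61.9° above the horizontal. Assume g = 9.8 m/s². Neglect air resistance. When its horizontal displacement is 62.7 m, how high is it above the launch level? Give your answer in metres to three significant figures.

Components: vₓ = 31.30 cos 61.9° = 14.74 m/s, v_y0 = 31.30 sin 61.9° = 27.61 m/s.
x = vₓ t ⇒ t = 62.7/14.74 = 4.253 s.
Height: y = v_y0 t − ½ g t² = 27.61 × 4.253 − 4.900 × 4.253² = 117.4 − 88.63 = 28.80 m.

28.8 m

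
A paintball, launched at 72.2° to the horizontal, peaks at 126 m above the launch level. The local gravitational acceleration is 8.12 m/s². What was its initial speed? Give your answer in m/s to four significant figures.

47.51 m/s

At the peak v_y = 0, so v_y0 = √(2gH) = √(2 × 8.12 × 126) = 45.24 m/s.
v_y0 = v₀ sin θ ⇒ v₀ = 45.24 / sin 72.2° = 47.51 m/s.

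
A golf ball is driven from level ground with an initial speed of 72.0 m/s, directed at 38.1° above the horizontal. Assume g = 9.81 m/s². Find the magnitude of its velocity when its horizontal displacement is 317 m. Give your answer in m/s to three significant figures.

vₓ = 72.00 cos 38.1° = 56.66 m/s; v_y0 = 72.00 sin 38.1° = 44.43 m/s.
At x = 317 m, t = x/vₓ = 317/56.66 = 5.595 s.
Vertical velocity there: v_y = v_y0 − g t = 44.43 − 9.81 × 5.595 = −10.46 m/s.
Speed: √(vₓ² + v_y²) = √(56.66² + 10.46²) = 57.62 m/s.

57.6 m/s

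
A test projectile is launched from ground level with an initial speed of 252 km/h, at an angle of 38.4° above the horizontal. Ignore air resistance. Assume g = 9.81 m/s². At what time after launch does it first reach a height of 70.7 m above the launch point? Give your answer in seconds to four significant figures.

2.145 s

Convert: 252 km/h = 252/3.6 = 70.00 m/s.
Horizontal component vₓ = 70.00 cos 38.4° = 54.86 m/s; vertical v_y0 = 70.00 sin 38.4° = 43.48 m/s.
Require v_y0 t − ½ g t² = 70.7, i.e. 4.905 t² − 43.48 t + 70.7 = 0.
t = [43.48 ± √(43.48² − 2·9.81·70.7)] / 9.81 = (43.48 ± 22.44) / 9.81, so t = 2.145 s or t = 6.719 s.
The first (ascending) time is 2.145 s.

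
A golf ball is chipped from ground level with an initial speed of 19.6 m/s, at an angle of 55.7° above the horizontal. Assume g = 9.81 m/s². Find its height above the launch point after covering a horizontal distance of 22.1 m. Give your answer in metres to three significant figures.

Resolve: vₓ = 19.60 cos 55.7° = 11.05 m/s and v_y0 = 19.60 sin 55.7° = 16.19 m/s.
Time to reach x = 22.1 m: t = x/vₓ = 22.1/11.05 = 2.001 s.
Height: y = v_y0 t − ½ g t² = 16.19 × 2.001 − 4.905 × 2.001² = 32.40 − 19.64 = 12.76 m.

12.8 m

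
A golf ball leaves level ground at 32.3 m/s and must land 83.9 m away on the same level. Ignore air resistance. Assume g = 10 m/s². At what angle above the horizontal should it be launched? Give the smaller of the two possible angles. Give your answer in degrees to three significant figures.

From R = (v₀²/g) sin 2θ: sin 2θ = 10.0 × 83.9 / 1043.3 = 0.8042.
2θ = 53.53° or 180° − 53.53° = 126.5°, so θ = 26.77° or 63.23°.
The smaller angle is 26.77°.

26.8°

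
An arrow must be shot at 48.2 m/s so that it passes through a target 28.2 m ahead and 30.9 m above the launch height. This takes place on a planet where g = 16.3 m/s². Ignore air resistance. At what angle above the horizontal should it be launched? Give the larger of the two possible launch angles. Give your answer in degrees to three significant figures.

83.5°

Trajectory: y = x tanθ − g x² (1 + tan²θ)/(2v₀²). With x = 28.2, y = 30.9, v₀ = 48.2, g = 16.3:
2.790 tan²θ − 28.2 tanθ + (33.69) = 0.
tanθ = [28.2 ± √(28.2² − 4 × 2.790 × (33.69))] / (2 × 2.790) = (28.2 ± 20.48) / 5.579, giving tanθ = 1.384 or 8.724.
θ = 54.15° or 83.46°; the larger is 83.46°.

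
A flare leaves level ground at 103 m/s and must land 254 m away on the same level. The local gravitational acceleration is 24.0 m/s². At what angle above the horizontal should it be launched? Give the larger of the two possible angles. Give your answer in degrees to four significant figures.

72.46°

R = v₀² sin 2θ / g gives sin 2θ = gR/v₀² = 24.0·254/103² = 0.5746.
2θ = 35.07° or 180° − 35.07° = 144.9°, so θ = 17.54° or 72.46°.
The larger angle is 72.46°.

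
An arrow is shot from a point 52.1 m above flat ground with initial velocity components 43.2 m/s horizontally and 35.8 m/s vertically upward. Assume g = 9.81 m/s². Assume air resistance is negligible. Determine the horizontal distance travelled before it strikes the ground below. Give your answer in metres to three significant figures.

369 m

Vertical motion (up positive, ground at y = 0): 4.905 t² − (35.80) t − 52.1 = 0, so t = (35.80 + √(35.80² + 2·9.81·52.1)) / 9.81 = (35.80 + 48.00) / 9.81 = 8.542 s.
Horizontal distance: R = vₓ t = 43.20 × 8.542 = 369.0 m.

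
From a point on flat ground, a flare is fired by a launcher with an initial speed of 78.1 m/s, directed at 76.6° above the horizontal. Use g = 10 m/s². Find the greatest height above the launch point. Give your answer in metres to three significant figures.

289 m

Resolve: vₓ = 78.10 cos 76.6° = 18.10 m/s and v_y0 = 78.10 sin 76.6° = 75.97 m/s.
Peak height H = v_y0² / (2g) = 5772.0 / 20.00 = 288.6 m.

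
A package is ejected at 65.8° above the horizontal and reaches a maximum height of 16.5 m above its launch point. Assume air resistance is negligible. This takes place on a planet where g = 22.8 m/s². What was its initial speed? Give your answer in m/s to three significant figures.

30.1 m/s

At the peak v_y = 0, so v_y0 = √(2gH) = √(2 × 22.8 × 16.5) = 27.43 m/s.
v_y0 = v₀ sin θ ⇒ v₀ = 27.43 / sin 65.8° = 30.07 m/s.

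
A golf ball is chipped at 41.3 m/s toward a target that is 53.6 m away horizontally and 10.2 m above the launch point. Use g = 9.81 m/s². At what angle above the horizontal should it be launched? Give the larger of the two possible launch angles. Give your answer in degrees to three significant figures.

Trajectory: y = x tanθ − g x² (1 + tan²θ)/(2v₀²). With x = 53.6, y = 10.2, v₀ = 41.3, g = 9.81:
8.262 tan²θ − 53.6 tanθ + (18.46) = 0.
tanθ = [53.6 ± √(53.6² − 4 × 8.262 × (18.46))] / (2 × 8.262) = (53.6 ± 47.57) / 16.52, giving tanθ = 0.3650 or 6.123.
θ = 20.05° or 80.72°; the larger is 80.72°.

80.7°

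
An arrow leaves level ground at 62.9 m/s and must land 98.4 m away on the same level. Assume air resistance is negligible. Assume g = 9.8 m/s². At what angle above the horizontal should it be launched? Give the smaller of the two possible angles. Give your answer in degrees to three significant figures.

Level-ground range R = v₀² sin(2θ)/g ⇒ sin(2θ) = gR/v₀² = 9.80 × 98.4 / 62.9² = 0.2437.
2θ = 14.11° or 180° − 14.11° = 165.9°, so θ = 7.054° or 82.95°.
The smaller angle is 7.054°.

7.05°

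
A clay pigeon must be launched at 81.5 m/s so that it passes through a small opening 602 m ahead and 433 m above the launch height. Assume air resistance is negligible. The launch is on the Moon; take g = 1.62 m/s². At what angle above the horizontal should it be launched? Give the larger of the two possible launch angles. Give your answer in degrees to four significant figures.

85.52°

Trajectory: y = x tanθ − g x² (1 + tan²θ)/(2v₀²). With x = 602, y = 433, v₀ = 81.5, g = 1.62:
44.19 tan²θ − 602 tanθ + (477.2) = 0.
tanθ = [602 ± √(602² − 4 × 44.19 × (477.2))] / (2 × 44.19) = (602 ± 527.3) / 88.39, giving tanθ = 0.8451 or 12.78.
θ = 40.20° or 85.52°; the larger is 85.52°.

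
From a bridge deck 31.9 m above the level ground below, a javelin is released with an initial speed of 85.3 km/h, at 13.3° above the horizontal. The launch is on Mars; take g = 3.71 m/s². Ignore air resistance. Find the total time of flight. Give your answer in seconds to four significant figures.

5.869 s

Convert: 85.3 km/h = 85.3/3.6 = 23.69 m/s.
Horizontal component vₓ = 23.69 cos 13.3° = 23.06 m/s; vertical v_y0 = 23.69 sin 13.3° = 5.451 m/s.
The projectile lands when y = 31.9 + (5.451) t − ½·3.71·t² = 0. Positive root: t = (5.451 + √(5.451² + 2·3.71·31.9)) / 3.71 = (5.451 + 16.32) / 3.71 = 5.869 s.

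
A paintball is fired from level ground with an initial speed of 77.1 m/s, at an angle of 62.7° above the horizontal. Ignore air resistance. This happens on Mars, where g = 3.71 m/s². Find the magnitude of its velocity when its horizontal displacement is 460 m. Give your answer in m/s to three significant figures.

Resolve: vₓ = 77.10 cos 62.7° = 35.36 m/s and v_y0 = 77.10 sin 62.7° = 68.51 m/s.
Time to reach x = 460 m: t = x/vₓ = 460/35.36 = 13.01 s.
Vertical velocity there: v_y = v_y0 − g t = 68.51 − 3.71 × 13.01 = 20.25 m/s.
Speed: √(vₓ² + v_y²) = √(35.36² + 20.25²) = 40.75 m/s.

40.8 m/s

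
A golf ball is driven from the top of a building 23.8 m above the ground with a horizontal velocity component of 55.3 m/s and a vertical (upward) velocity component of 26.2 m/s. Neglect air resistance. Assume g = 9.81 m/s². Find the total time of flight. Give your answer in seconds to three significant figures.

6.13 s

The projectile lands when y = 23.8 + (26.20) t − ½·9.81·t² = 0. Positive root: t = (26.20 + √(26.20² + 2·9.81·23.8)) / 9.81 = (26.20 + 33.96) / 9.81 = 6.133 s.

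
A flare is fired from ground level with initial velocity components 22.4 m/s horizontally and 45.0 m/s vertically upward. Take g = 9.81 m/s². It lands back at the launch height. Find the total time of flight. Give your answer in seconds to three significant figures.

9.17 s

It returns to y = 0 when t = 2 v_y0 / g = 2(45.00)/9.81 = 9.174 s.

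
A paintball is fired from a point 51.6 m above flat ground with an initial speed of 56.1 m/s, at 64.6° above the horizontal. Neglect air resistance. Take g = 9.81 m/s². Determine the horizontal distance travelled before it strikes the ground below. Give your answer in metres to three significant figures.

271 m

Resolve: vₓ = 56.10 cos 64.6° = 24.06 m/s and v_y0 = 56.10 sin 64.6° = 50.68 m/s.
With up positive and y = 0 at the ground: y(t) = 51.6 + (50.68) t − 4.905 t². Setting y = 0 and taking the positive root: t = [50.68 + √(50.68² + 2·9.81·51.6)] / 9.81 = (50.68 + 59.84) / 9.81 = 11.27 s.
Horizontal distance: R = vₓ t = 24.06 × 11.27 = 271.1 m.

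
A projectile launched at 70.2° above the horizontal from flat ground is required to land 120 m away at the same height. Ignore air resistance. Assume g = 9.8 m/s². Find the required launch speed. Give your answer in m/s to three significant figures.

On level ground R = v₀² sin 2θ / g ⇒ v₀ = √(gR / sin 2θ).
v₀ = √(9.80 × 120 / sin 140.4°) = √(1176 / 0.6374) = √1844.9 = 42.95 m/s.

43.0 m/s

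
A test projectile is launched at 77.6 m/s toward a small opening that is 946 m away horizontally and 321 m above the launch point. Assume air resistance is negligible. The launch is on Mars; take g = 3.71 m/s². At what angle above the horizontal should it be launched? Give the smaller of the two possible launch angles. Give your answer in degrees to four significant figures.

39.79°

Trajectory: y = x tanθ − g x² (1 + tan²θ)/(2v₀²). With x = 946, y = 321, v₀ = 77.6, g = 3.71:
275.7 tan²θ − 946 tanθ + (596.7) = 0.
tanθ = [946 ± √(946² − 4 × 275.7 × (596.7))] / (2 × 275.7) = (946 ± 486.8) / 551.4, giving tanθ = 0.8329 or 2.599.
θ = 39.79° or 68.95°; the smaller is 39.79°.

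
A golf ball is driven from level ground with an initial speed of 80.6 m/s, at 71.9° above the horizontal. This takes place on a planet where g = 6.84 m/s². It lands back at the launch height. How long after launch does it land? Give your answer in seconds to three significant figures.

22.4 s

Resolve: vₓ = 80.60 cos 71.9° = 25.04 m/s and v_y0 = 80.60 sin 71.9° = 76.61 m/s.
Time of flight on level ground: T = 2 v_y0 / g = 2 × 76.61 / 6.84 = 22.40 s.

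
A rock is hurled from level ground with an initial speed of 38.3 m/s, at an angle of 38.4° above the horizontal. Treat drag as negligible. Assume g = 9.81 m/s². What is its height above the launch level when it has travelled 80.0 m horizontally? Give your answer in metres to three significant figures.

Horizontal component vₓ = 38.30 cos 38.4° = 30.02 m/s; vertical v_y0 = 38.30 sin 38.4° = 23.79 m/s.
x = vₓ t ⇒ t = 80.0/30.02 = 2.665 s.
Height: y = v_y0 t − ½ g t² = 23.79 × 2.665 − 4.905 × 2.665² = 63.41 − 34.84 = 28.56 m.

28.6 m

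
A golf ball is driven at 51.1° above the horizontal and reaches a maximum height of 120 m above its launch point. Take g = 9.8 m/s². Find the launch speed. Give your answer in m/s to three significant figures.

At the peak v_y = 0, so v_y0 = √(2gH) = √(2 × 9.80 × 120) = 48.50 m/s.
v_y0 = v₀ sin θ ⇒ v₀ = 48.50 / sin 51.1° = 62.32 m/s.

62.3 m/s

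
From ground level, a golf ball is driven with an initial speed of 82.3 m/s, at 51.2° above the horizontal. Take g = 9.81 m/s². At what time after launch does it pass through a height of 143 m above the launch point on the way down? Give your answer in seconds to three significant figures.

10.2 s

vₓ = 82.30 cos 51.2° = 51.57 m/s; v_y0 = 82.30 sin 51.2° = 64.14 m/s.
Require v_y0 t − ½ g t² = 143, i.e. 4.905 t² − 64.14 t + 143 = 0.
Quadratic formula: t = (64.14 ± √1308.2) / 9.81 = (64.14 ± 36.17) / 9.81 → t = 2.851 s or 10.23 s.
The descending-branch root is 10.23 s.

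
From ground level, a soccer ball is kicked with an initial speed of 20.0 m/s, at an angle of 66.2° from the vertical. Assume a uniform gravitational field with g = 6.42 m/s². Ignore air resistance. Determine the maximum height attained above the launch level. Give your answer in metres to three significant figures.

5.07 m

Components: vₓ = 20.00 sin 66.2° = 18.30 m/s, v_y0 = 20.00 cos 66.2° = 8.071 m/s.
Peak height H = v_y0² / (2g) = 65.140 / 12.84 = 5.073 m.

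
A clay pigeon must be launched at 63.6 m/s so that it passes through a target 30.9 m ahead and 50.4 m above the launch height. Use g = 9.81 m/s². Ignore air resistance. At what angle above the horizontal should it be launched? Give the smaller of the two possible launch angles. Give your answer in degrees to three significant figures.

60.8°

Trajectory: y = x tanθ − g x² (1 + tan²θ)/(2v₀²). With x = 30.9, y = 50.4, v₀ = 63.6, g = 9.81:
1.158 tan²θ − 30.9 tanθ + (51.56) = 0.
tanθ = [30.9 ± √(30.9² − 4 × 1.158 × (51.56))] / (2 × 1.158) = (30.9 ± 26.76) / 2.316, giving tanθ = 1.788 or 24.90.
θ = 60.79° or 87.70°; the smaller is 60.79°.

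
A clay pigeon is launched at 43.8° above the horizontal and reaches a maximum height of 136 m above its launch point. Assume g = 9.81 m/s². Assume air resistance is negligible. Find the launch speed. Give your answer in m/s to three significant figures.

74.6 m/s

At the peak v_y = 0, so v_y0 = √(2gH) = √(2 × 9.81 × 136) = 51.66 m/s.
v_y0 = v₀ sin θ ⇒ v₀ = 51.66 / sin 43.8° = 74.63 m/s.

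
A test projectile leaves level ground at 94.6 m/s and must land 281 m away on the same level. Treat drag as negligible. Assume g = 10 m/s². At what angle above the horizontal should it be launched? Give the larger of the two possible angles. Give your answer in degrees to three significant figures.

R = v₀² sin 2θ / g gives sin 2θ = gR/v₀² = 10.0·281/94.6² = 0.3140.
2θ = 18.30° or 180° − 18.30° = 161.7°, so θ = 9.150° or 80.85°.
The larger angle is 80.85°.

80.8°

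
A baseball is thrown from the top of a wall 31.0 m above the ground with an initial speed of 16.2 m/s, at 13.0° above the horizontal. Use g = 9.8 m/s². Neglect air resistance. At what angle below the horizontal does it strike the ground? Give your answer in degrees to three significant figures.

Horizontal component vₓ = 16.20 cos 13.0° = 15.78 m/s; vertical v_y0 = 16.20 sin 13.0° = 3.644 m/s.
Vertical motion (up positive, ground at y = 0): 4.900 t² − (3.644) t − 31.0 = 0, so t = (3.644 + √(3.644² + 2·9.80·31.0)) / 9.80 = (3.644 + 24.92) / 9.80 = 2.914 s.
At impact: v_y = v_y0 − g t = −24.92 m/s; vₓ = 15.78 m/s.
Angle below horizontal: arctan(|v_y|/vₓ) = arctan(24.92/15.78) = 57.65°.

57.6°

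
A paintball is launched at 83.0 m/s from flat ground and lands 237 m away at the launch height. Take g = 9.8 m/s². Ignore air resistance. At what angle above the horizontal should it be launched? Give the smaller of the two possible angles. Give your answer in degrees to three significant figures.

9.85°

From R = (v₀²/g) sin 2θ: sin 2θ = 9.80 × 237 / 6889.0 = 0.3371.
2θ = 19.70° or 180° − 19.70° = 160.3°, so θ = 9.852° or 80.15°.
The smaller angle is 9.852°.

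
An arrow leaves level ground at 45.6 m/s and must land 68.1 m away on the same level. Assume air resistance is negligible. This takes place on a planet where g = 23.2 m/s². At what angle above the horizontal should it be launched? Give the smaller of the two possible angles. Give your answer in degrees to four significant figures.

24.72°

R = v₀² sin 2θ / g gives sin 2θ = gR/v₀² = 23.2·68.1/45.6² = 0.7598.
2θ = 49.45° or 180° − 49.45° = 130.6°, so θ = 24.72° or 65.28°.
The smaller angle is 24.72°.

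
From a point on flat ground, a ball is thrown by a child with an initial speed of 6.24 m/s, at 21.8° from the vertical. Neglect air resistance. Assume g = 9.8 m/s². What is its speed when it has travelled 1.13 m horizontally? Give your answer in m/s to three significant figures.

2.53 m/s

Horizontal component vₓ = 6.240 sin 21.8° = 2.317 m/s; vertical v_y0 = 6.240 cos 21.8° = 5.794 m/s.
Time to reach x = 1.13 m: t = x/vₓ = 1.13/2.317 = 0.4876 s.
Vertical velocity there: v_y = v_y0 − g t = 5.794 − 9.80 × 0.4876 = 1.015 m/s.
Speed: √(vₓ² + v_y²) = √(2.317² + 1.015²) = 2.530 m/s.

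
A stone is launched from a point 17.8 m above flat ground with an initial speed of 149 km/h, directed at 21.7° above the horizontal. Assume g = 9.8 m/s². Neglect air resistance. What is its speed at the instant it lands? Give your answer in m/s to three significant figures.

Convert: 149 km/h = 149/3.6 = 41.39 m/s.
Components: vₓ = 41.39 cos 21.7° = 38.46 m/s, v_y0 = 41.39 sin 21.7° = 15.30 m/s.
With up positive and y = 0 at the ground: y(t) = 17.8 + (15.30) t − 4.900 t². Setting y = 0 and taking the positive root: t = [15.30 + √(15.30² + 2·9.80·17.8)] / 9.80 = (15.30 + 24.15) / 9.80 = 4.026 s.
Vertical velocity at impact: v_y = v_y0 − g t = 15.30 − 9.80 × 4.026 = −24.15 m/s.
Speed: |v| = √(vₓ² + v_y²) = √(38.46² + 24.15²) = 45.41 m/s.

45.4 m/s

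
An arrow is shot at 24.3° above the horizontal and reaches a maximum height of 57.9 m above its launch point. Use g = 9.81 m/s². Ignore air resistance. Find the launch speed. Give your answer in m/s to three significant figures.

81.9 m/s

At the peak v_y = 0, so v_y0 = √(2gH) = √(2 × 9.81 × 57.9) = 33.70 m/s.
v_y0 = v₀ sin θ ⇒ v₀ = 33.70 / sin 24.3° = 81.90 m/s.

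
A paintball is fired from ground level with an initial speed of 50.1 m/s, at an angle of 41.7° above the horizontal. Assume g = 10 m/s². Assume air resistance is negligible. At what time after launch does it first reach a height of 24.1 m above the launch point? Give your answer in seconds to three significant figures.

Components: vₓ = 50.10 cos 41.7° = 37.41 m/s, v_y0 = 50.10 sin 41.7° = 33.33 m/s.
Set y = v_y0 t − ½ g t² = 24.1: 5.000 t² − 33.33 t + 24.1 = 0.
Quadratic formula: t = (33.33 ± √628.76) / 10.0 = (33.33 ± 25.08) / 10.0 → t = 0.8253 s or 5.840 s.
The first (ascending) time is 0.8253 s.

0.825 s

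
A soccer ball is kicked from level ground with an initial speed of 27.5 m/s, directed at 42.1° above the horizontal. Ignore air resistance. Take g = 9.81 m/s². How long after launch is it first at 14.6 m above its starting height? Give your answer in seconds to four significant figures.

1.134 s

Horizontal component vₓ = 27.50 cos 42.1° = 20.40 m/s; vertical v_y0 = 27.50 sin 42.1° = 18.44 m/s.
Set y = v_y0 t − ½ g t² = 14.6: 4.905 t² − 18.44 t + 14.6 = 0.
t = [18.44 ± √(18.44² − 2·9.81·14.6)] / 9.81 = (18.44 ± 7.312) / 9.81, so t = 1.134 s or t = 2.625 s.
The first (ascending) time is 1.134 s.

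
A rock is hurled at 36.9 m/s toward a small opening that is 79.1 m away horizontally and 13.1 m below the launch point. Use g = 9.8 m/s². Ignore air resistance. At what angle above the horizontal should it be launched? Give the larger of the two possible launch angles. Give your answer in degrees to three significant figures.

Trajectory: y = x tanθ − g x² (1 + tan²θ)/(2v₀²). With x = 79.1, y = −13.1, v₀ = 36.9, g = 9.80:
22.52 tan²θ − 79.1 tanθ + (9.416) = 0.
tanθ = [79.1 ± √(79.1² − 4 × 22.52 × (9.416))] / (2 × 22.52) = (79.1 ± 73.54) / 45.03, giving tanθ = 0.1234 or 3.390.
θ = 7.033° or 73.56°; the larger is 73.56°.

73.6°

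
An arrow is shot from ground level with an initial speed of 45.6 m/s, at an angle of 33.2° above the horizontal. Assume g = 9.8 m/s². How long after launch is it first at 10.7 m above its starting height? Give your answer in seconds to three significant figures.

0.472 s

Components: vₓ = 45.60 cos 33.2° = 38.16 m/s, v_y0 = 45.60 sin 33.2° = 24.97 m/s.
Require v_y0 t − ½ g t² = 10.7, i.e. 4.900 t² − 24.97 t + 10.7 = 0.
t = [24.97 ± √(24.97² − 2·9.80·10.7)] / 9.80 = (24.97 ± 20.34) / 9.80, so t = 0.4723 s or t = 4.623 s.
The first (ascending) time is 0.4723 s.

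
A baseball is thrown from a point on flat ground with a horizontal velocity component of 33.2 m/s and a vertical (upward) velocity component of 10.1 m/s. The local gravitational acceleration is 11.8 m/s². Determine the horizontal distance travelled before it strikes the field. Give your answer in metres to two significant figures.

57 m

Flight time T = 2 v_y0 / g = 1.712 s.
Range: R = vₓ T = 33.20 × 1.712 = 56.83 m.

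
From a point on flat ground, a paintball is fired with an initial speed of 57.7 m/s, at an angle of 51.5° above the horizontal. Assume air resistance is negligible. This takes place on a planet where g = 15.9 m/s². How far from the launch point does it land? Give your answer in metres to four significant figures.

204.0 m

Horizontal component vₓ = 57.70 cos 51.5° = 35.92 m/s; vertical v_y0 = 57.70 sin 51.5° = 45.16 m/s.
Flight time T = 2 v_y0 / g = 5.680 s.
Range: R = vₓ T = 35.92 × 5.680 = 204.0 m.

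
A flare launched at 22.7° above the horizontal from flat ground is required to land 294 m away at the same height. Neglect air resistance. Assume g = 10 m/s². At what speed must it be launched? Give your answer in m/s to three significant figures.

Level-ground range: R = v₀² sin(2θ)/g, so v₀ = √(gR / sin 2θ).
v₀ = √(10.0 × 294 / sin 45.40°) = √(2940 / 0.7120) = √4129.1 = 64.26 m/s.

64.3 m/s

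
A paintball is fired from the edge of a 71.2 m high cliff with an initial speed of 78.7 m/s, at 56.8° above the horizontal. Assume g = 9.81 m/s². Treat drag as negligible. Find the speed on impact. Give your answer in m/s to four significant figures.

Resolve: vₓ = 78.70 cos 56.8° = 43.09 m/s and v_y0 = 78.70 sin 56.8° = 65.85 m/s.
Vertical motion (up positive, ground at y = 0): 4.905 t² − (65.85) t − 71.2 = 0, so t = (65.85 + √(65.85² + 2·9.81·71.2)) / 9.81 = (65.85 + 75.72) / 9.81 = 14.43 s.
Vertical velocity at impact: v_y = v_y0 − g t = 65.85 − 9.81 × 14.43 = −75.72 m/s.
Speed: |v| = √(vₓ² + v_y²) = √(43.09² + 75.72²) = 87.12 m/s.

87.12 m/s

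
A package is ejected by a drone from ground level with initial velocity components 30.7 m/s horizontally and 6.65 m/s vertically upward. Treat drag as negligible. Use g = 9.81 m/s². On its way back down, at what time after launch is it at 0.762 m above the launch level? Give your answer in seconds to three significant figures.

1.23 s

Height y(t) = 6.650 t − 4.905 t² = 0.762 gives 4.905 t² − 6.650 t + 0.762 = 0.
t = [6.650 ± √(6.650² − 2·9.81·0.762)] / 9.81 = (6.650 ± 5.410) / 9.81, so t = 0.1264 s or t = 1.229 s.
The descending-branch root is 1.229 s.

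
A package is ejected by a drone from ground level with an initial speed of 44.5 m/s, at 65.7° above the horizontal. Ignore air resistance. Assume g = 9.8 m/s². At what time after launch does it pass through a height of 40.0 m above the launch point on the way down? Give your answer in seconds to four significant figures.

Resolve: vₓ = 44.50 cos 65.7° = 18.31 m/s and v_y0 = 44.50 sin 65.7° = 40.56 m/s.
Height y(t) = 40.56 t − 4.900 t² = 40.0 gives 4.900 t² − 40.56 t + 40.0 = 0.
t = [40.56 ± √(40.56² − 2·9.80·40.0)] / 9.80 = (40.56 ± 29.34) / 9.80, so t = 1.145 s or t = 7.133 s.
The descending-branch root is 7.133 s.

7.133 s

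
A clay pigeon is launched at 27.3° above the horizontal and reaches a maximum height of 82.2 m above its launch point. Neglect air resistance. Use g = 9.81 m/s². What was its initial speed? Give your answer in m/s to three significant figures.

87.6 m/s

At the peak v_y = 0, so v_y0 = √(2gH) = √(2 × 9.81 × 82.2) = 40.16 m/s.
v_y0 = v₀ sin θ ⇒ v₀ = 40.16 / sin 27.3° = 87.56 m/s.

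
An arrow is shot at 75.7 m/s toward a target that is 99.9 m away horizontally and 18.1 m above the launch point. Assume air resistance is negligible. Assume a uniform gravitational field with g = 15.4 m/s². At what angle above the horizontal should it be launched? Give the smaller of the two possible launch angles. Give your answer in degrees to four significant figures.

18.26°

Trajectory: y = x tanθ − g x² (1 + tan²θ)/(2v₀²). With x = 99.9, y = 18.1, v₀ = 75.7, g = 15.4:
13.41 tan²θ − 99.9 tanθ + (31.51) = 0.
tanθ = [99.9 ± √(99.9² − 4 × 13.41 × (31.51))] / (2 × 13.41) = (99.9 ± 91.05) / 26.82, giving tanθ = 0.3300 or 7.120.
θ = 18.26° or 82.00°; the smaller is 18.26°.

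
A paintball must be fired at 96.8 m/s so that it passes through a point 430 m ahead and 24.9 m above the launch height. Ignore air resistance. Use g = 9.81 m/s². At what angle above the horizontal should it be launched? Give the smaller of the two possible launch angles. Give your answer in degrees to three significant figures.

Trajectory: y = x tanθ − g x² (1 + tan²θ)/(2v₀²). With x = 430, y = 24.9, v₀ = 96.8, g = 9.81:
96.79 tan²θ − 430 tanθ + (121.7) = 0.
tanθ = [430 ± √(430² − 4 × 96.79 × (121.7))] / (2 × 96.79) = (430 ± 371.2) / 193.6, giving tanθ = 0.3038 or 4.139.
θ = 16.90° or 76.42°; the smaller is 16.90°.

16.9°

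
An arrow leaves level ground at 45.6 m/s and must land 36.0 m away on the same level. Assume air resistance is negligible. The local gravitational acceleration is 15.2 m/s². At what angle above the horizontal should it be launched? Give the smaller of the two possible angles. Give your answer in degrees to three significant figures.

Level-ground range R = v₀² sin(2θ)/g ⇒ sin(2θ) = gR/v₀² = 15.2 × 36.0 / 45.6² = 0.2632.
2θ = 15.26° or 180° − 15.26° = 164.7°, so θ = 7.629° or 82.37°.
The smaller angle is 7.629°.

7.63°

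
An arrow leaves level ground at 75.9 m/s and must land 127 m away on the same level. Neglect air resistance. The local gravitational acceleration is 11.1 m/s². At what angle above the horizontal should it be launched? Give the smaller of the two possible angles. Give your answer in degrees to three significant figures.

Level-ground range R = v₀² sin(2θ)/g ⇒ sin(2θ) = gR/v₀² = 11.1 × 127 / 75.9² = 0.2447.
2θ = 14.16° or 180° − 14.16° = 165.8°, so θ = 7.082° or 82.92°.
The smaller angle is 7.082°.

7.08°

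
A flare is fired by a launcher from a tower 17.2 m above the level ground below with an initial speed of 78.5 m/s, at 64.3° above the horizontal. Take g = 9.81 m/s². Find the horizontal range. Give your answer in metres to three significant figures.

499 m

Resolve: vₓ = 78.50 cos 64.3° = 34.04 m/s and v_y0 = 78.50 sin 64.3° = 70.73 m/s.
With up positive and y = 0 at the ground: y(t) = 17.2 + (70.73) t − 4.905 t². Setting y = 0 and taking the positive root: t = [70.73 + √(70.73² + 2·9.81·17.2)] / 9.81 = (70.73 + 73.08) / 9.81 = 14.66 s.
Horizontal distance: R = vₓ t = 34.04 × 14.66 = 499.1 m.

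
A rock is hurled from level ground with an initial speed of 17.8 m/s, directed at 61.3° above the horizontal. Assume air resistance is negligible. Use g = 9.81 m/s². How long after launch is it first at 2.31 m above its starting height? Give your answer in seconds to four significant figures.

0.1556 s

Components: vₓ = 17.80 cos 61.3° = 8.548 m/s, v_y0 = 17.80 sin 61.3° = 15.61 m/s.
Height y(t) = 15.61 t − 4.905 t² = 2.31 gives 4.905 t² − 15.61 t + 2.31 = 0.
t = [15.61 ± √(15.61² − 2·9.81·2.31)] / 9.81 = (15.61 ± 14.09) / 9.81, so t = 0.1556 s or t = 3.028 s.
The first (ascending) time is 0.1556 s.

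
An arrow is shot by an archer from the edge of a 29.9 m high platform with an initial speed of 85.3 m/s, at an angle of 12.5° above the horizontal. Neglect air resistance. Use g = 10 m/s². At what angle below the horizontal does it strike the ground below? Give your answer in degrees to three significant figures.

vₓ = 85.30 cos 12.5° = 83.28 m/s; v_y0 = 85.30 sin 12.5° = 18.46 m/s.
The projectile lands when y = 29.9 + (18.46) t − ½·10.0·t² = 0. Positive root: t = (18.46 + √(18.46² + 2·10.0·29.9)) / 10.0 = (18.46 + 30.64) / 10.0 = 4.910 s.
At impact: v_y = v_y0 − g t = −30.64 m/s; vₓ = 83.28 m/s.
Angle below horizontal: arctan(|v_y|/vₓ) = arctan(30.64/83.28) = 20.20°.

20.2°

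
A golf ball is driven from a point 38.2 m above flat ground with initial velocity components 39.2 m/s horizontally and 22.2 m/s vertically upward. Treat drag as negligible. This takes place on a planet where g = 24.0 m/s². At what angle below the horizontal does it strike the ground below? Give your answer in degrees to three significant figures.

50.9°

The projectile lands when y = 38.2 + (22.20) t − ½·24.0·t² = 0. Positive root: t = (22.20 + √(22.20² + 2·24.0·38.2)) / 24.0 = (22.20 + 48.23) / 24.0 = 2.935 s.
At impact: v_y = v_y0 − g t = −48.23 m/s; vₓ = 39.20 m/s.
Angle below horizontal: arctan(|v_y|/vₓ) = arctan(48.23/39.20) = 50.90°.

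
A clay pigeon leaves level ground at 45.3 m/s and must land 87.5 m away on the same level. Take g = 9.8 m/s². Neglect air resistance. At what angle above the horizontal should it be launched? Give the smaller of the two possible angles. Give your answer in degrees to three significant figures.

R = v₀² sin 2θ / g gives sin 2θ = gR/v₀² = 9.80·87.5/45.3² = 0.4179.
2θ = 24.70° or 180° − 24.70° = 155.3°, so θ = 12.35° or 77.65°.
The smaller angle is 12.35°.

12.3°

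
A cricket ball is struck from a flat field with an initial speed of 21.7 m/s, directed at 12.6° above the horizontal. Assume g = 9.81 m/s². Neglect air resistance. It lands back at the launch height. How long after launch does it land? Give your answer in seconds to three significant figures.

0.965 s

Resolve: vₓ = 21.70 cos 12.6° = 21.18 m/s and v_y0 = 21.70 sin 12.6° = 4.734 m/s.
Time of flight on level ground: T = 2 v_y0 / g = 2 × 4.734 / 9.81 = 0.9651 s.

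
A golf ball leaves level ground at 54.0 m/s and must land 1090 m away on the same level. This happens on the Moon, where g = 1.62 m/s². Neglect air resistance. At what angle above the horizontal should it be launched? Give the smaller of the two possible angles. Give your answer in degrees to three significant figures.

From R = (v₀²/g) sin 2θ: sin 2θ = 1.62 × 1090 / 2916.0 = 0.6056.
2θ = 37.27° or 180° − 37.27° = 142.7°, so θ = 18.63° or 71.37°.
The smaller angle is 18.63°.

18.6°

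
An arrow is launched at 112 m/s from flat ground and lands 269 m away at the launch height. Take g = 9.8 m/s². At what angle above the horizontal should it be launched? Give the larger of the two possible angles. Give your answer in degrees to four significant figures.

From R = (v₀²/g) sin 2θ: sin 2θ = 9.80 × 269 / 12544 = 0.2102.
2θ = 12.13° or 180° − 12.13° = 167.9°, so θ = 6.066° or 83.93°.
The larger angle is 83.93°.

83.93°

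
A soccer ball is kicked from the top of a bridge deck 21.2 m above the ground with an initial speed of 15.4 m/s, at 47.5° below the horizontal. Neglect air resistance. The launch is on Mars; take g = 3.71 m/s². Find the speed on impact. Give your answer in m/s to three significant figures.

Components: vₓ = 15.40 cos 47.5° = 10.40 m/s, v_y0 = −11.35 m/s (downward).
With up positive and y = 0 at the ground: y(t) = 21.2 + (−11.35) t − 1.855 t². Setting y = 0 and taking the positive root: t = [−11.35 + √(11.35² + 2·3.71·21.2)] / 3.71 = (−11.35 + 16.92) / 3.71 = 1.500 s.
Vertical velocity at impact: v_y = v_y0 − g t = −11.35 − 3.71 × 1.500 = −16.92 m/s.
Speed: |v| = √(vₓ² + v_y²) = √(10.40² + 16.92²) = 19.86 m/s.

19.9 m/s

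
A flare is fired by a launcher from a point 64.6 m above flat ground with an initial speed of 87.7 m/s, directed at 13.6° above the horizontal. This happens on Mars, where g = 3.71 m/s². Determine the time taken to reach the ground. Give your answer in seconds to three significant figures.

13.7 s

Horizontal component vₓ = 87.70 cos 13.6° = 85.24 m/s; vertical v_y0 = 87.70 sin 13.6° = 20.62 m/s.
The projectile lands when y = 64.6 + (20.62) t − ½·3.71·t² = 0. Positive root: t = (20.62 + √(20.62² + 2·3.71·64.6)) / 3.71 = (20.62 + 30.08) / 3.71 = 13.67 s.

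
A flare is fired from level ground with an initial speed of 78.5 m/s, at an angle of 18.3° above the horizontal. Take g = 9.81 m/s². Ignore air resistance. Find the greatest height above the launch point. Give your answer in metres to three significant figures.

vₓ = 78.50 cos 18.3° = 74.53 m/s; v_y0 = 78.50 sin 18.3° = 24.65 m/s.
Peak height H = v_y0² / (2g) = 607.54 / 19.62 = 30.97 m.

31.0 m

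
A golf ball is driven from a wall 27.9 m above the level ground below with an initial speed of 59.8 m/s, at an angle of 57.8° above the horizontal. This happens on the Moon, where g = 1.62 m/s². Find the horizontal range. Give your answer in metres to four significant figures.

Horizontal component vₓ = 59.80 cos 57.8° = 31.87 m/s; vertical v_y0 = 59.80 sin 57.8° = 50.60 m/s.
With up positive and y = 0 at the ground: y(t) = 27.9 + (50.60) t − 0.8100 t². Setting y = 0 and taking the positive root: t = [50.60 + √(50.60² + 2·1.62·27.9)] / 1.62 = (50.60 + 51.49) / 1.62 = 63.02 s.
Horizontal distance: R = vₓ t = 31.87 × 63.02 = 2008 m.

2008 m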